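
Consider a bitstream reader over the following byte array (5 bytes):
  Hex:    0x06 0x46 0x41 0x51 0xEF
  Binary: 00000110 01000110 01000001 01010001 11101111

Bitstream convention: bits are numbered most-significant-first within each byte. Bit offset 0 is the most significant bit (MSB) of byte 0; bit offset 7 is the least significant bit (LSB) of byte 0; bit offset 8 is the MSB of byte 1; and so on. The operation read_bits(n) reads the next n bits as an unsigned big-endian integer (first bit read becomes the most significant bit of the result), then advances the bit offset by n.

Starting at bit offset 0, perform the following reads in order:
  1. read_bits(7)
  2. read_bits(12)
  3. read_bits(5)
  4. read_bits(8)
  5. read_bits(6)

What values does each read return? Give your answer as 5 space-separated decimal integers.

Read 1: bits[0:7] width=7 -> value=3 (bin 0000011); offset now 7 = byte 0 bit 7; 33 bits remain
Read 2: bits[7:19] width=12 -> value=562 (bin 001000110010); offset now 19 = byte 2 bit 3; 21 bits remain
Read 3: bits[19:24] width=5 -> value=1 (bin 00001); offset now 24 = byte 3 bit 0; 16 bits remain
Read 4: bits[24:32] width=8 -> value=81 (bin 01010001); offset now 32 = byte 4 bit 0; 8 bits remain
Read 5: bits[32:38] width=6 -> value=59 (bin 111011); offset now 38 = byte 4 bit 6; 2 bits remain

Answer: 3 562 1 81 59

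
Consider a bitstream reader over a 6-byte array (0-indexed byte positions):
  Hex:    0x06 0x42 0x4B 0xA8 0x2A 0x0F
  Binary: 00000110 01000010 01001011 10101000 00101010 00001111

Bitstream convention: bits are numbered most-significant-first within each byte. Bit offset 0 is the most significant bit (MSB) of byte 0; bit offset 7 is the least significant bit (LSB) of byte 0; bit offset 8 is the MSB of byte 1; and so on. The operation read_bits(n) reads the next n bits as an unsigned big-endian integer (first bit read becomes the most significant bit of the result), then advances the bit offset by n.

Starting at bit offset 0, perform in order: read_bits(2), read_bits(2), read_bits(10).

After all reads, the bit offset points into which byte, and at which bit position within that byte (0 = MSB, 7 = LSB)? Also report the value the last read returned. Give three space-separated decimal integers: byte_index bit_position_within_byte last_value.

Read 1: bits[0:2] width=2 -> value=0 (bin 00); offset now 2 = byte 0 bit 2; 46 bits remain
Read 2: bits[2:4] width=2 -> value=0 (bin 00); offset now 4 = byte 0 bit 4; 44 bits remain
Read 3: bits[4:14] width=10 -> value=400 (bin 0110010000); offset now 14 = byte 1 bit 6; 34 bits remain

Answer: 1 6 400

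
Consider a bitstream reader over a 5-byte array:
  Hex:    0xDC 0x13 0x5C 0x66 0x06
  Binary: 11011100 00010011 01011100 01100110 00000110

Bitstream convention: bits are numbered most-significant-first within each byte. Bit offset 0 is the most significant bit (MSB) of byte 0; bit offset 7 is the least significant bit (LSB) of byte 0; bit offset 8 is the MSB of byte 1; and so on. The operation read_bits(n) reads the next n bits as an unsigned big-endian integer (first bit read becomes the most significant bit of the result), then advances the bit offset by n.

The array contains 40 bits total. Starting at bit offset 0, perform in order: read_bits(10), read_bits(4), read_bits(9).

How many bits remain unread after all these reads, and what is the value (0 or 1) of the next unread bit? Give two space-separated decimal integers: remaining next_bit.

Read 1: bits[0:10] width=10 -> value=880 (bin 1101110000); offset now 10 = byte 1 bit 2; 30 bits remain
Read 2: bits[10:14] width=4 -> value=4 (bin 0100); offset now 14 = byte 1 bit 6; 26 bits remain
Read 3: bits[14:23] width=9 -> value=430 (bin 110101110); offset now 23 = byte 2 bit 7; 17 bits remain

Answer: 17 0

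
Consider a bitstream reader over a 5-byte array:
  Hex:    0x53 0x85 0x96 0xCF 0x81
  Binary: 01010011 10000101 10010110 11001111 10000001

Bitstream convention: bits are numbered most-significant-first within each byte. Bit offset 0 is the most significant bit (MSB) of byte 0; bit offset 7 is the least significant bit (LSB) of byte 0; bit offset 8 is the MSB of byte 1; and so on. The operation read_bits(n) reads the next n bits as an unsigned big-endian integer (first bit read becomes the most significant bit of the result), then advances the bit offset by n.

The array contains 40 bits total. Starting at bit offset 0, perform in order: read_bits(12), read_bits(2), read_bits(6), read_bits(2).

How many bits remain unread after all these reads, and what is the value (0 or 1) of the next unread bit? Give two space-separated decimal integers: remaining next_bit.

Read 1: bits[0:12] width=12 -> value=1336 (bin 010100111000); offset now 12 = byte 1 bit 4; 28 bits remain
Read 2: bits[12:14] width=2 -> value=1 (bin 01); offset now 14 = byte 1 bit 6; 26 bits remain
Read 3: bits[14:20] width=6 -> value=25 (bin 011001); offset now 20 = byte 2 bit 4; 20 bits remain
Read 4: bits[20:22] width=2 -> value=1 (bin 01); offset now 22 = byte 2 bit 6; 18 bits remain

Answer: 18 1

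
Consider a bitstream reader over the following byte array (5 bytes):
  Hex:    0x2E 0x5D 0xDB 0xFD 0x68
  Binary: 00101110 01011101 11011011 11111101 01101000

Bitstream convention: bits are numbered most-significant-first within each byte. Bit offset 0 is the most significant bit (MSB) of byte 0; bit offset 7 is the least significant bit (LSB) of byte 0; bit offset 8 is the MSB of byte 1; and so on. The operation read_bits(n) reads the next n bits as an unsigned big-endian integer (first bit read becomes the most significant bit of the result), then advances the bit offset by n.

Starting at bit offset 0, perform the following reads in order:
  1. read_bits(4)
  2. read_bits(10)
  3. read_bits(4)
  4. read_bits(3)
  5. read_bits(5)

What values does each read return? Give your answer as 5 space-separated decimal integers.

Answer: 2 919 7 3 15

Derivation:
Read 1: bits[0:4] width=4 -> value=2 (bin 0010); offset now 4 = byte 0 bit 4; 36 bits remain
Read 2: bits[4:14] width=10 -> value=919 (bin 1110010111); offset now 14 = byte 1 bit 6; 26 bits remain
Read 3: bits[14:18] width=4 -> value=7 (bin 0111); offset now 18 = byte 2 bit 2; 22 bits remain
Read 4: bits[18:21] width=3 -> value=3 (bin 011); offset now 21 = byte 2 bit 5; 19 bits remain
Read 5: bits[21:26] width=5 -> value=15 (bin 01111); offset now 26 = byte 3 bit 2; 14 bits remain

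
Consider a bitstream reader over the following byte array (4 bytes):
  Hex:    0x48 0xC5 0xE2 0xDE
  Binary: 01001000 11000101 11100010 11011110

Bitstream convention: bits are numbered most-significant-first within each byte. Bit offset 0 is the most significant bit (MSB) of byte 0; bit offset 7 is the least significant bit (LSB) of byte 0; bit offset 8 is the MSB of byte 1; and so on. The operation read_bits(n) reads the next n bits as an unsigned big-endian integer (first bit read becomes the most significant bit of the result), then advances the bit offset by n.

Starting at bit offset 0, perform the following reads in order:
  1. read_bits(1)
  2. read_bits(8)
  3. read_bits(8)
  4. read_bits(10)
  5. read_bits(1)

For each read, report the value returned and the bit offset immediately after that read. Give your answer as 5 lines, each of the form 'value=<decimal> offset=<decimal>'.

Answer: value=0 offset=1
value=145 offset=9
value=139 offset=17
value=790 offset=27
value=1 offset=28

Derivation:
Read 1: bits[0:1] width=1 -> value=0 (bin 0); offset now 1 = byte 0 bit 1; 31 bits remain
Read 2: bits[1:9] width=8 -> value=145 (bin 10010001); offset now 9 = byte 1 bit 1; 23 bits remain
Read 3: bits[9:17] width=8 -> value=139 (bin 10001011); offset now 17 = byte 2 bit 1; 15 bits remain
Read 4: bits[17:27] width=10 -> value=790 (bin 1100010110); offset now 27 = byte 3 bit 3; 5 bits remain
Read 5: bits[27:28] width=1 -> value=1 (bin 1); offset now 28 = byte 3 bit 4; 4 bits remain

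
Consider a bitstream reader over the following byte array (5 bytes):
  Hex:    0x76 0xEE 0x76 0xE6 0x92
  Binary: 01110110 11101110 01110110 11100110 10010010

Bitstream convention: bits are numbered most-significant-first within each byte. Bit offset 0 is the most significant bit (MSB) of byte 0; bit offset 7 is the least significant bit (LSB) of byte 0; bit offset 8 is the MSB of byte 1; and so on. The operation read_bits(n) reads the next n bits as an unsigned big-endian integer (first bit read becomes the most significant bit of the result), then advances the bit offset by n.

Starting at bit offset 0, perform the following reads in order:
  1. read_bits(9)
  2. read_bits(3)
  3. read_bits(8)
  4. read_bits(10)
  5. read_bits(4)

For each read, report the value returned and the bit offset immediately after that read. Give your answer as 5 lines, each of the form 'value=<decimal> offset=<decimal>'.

Read 1: bits[0:9] width=9 -> value=237 (bin 011101101); offset now 9 = byte 1 bit 1; 31 bits remain
Read 2: bits[9:12] width=3 -> value=6 (bin 110); offset now 12 = byte 1 bit 4; 28 bits remain
Read 3: bits[12:20] width=8 -> value=231 (bin 11100111); offset now 20 = byte 2 bit 4; 20 bits remain
Read 4: bits[20:30] width=10 -> value=441 (bin 0110111001); offset now 30 = byte 3 bit 6; 10 bits remain
Read 5: bits[30:34] width=4 -> value=10 (bin 1010); offset now 34 = byte 4 bit 2; 6 bits remain

Answer: value=237 offset=9
value=6 offset=12
value=231 offset=20
value=441 offset=30
value=10 offset=34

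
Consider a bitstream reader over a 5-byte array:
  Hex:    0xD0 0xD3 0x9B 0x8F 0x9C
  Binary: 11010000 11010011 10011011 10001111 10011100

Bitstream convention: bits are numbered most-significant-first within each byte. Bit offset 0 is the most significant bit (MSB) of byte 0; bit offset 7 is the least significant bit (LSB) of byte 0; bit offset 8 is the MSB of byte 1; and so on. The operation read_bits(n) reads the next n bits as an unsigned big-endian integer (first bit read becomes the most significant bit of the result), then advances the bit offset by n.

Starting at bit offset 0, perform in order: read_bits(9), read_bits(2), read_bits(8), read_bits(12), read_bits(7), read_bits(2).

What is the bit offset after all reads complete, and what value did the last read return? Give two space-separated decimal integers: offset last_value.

Answer: 40 0

Derivation:
Read 1: bits[0:9] width=9 -> value=417 (bin 110100001); offset now 9 = byte 1 bit 1; 31 bits remain
Read 2: bits[9:11] width=2 -> value=2 (bin 10); offset now 11 = byte 1 bit 3; 29 bits remain
Read 3: bits[11:19] width=8 -> value=156 (bin 10011100); offset now 19 = byte 2 bit 3; 21 bits remain
Read 4: bits[19:31] width=12 -> value=3527 (bin 110111000111); offset now 31 = byte 3 bit 7; 9 bits remain
Read 5: bits[31:38] width=7 -> value=103 (bin 1100111); offset now 38 = byte 4 bit 6; 2 bits remain
Read 6: bits[38:40] width=2 -> value=0 (bin 00); offset now 40 = byte 5 bit 0; 0 bits remain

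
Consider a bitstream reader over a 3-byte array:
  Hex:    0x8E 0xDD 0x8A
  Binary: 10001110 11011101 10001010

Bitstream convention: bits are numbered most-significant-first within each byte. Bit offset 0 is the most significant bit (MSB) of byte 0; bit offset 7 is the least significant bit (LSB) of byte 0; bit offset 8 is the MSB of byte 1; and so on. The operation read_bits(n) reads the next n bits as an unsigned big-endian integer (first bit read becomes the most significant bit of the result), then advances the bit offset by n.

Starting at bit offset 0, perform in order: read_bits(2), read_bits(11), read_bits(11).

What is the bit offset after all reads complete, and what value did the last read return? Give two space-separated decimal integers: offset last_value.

Read 1: bits[0:2] width=2 -> value=2 (bin 10); offset now 2 = byte 0 bit 2; 22 bits remain
Read 2: bits[2:13] width=11 -> value=475 (bin 00111011011); offset now 13 = byte 1 bit 5; 11 bits remain
Read 3: bits[13:24] width=11 -> value=1418 (bin 10110001010); offset now 24 = byte 3 bit 0; 0 bits remain

Answer: 24 1418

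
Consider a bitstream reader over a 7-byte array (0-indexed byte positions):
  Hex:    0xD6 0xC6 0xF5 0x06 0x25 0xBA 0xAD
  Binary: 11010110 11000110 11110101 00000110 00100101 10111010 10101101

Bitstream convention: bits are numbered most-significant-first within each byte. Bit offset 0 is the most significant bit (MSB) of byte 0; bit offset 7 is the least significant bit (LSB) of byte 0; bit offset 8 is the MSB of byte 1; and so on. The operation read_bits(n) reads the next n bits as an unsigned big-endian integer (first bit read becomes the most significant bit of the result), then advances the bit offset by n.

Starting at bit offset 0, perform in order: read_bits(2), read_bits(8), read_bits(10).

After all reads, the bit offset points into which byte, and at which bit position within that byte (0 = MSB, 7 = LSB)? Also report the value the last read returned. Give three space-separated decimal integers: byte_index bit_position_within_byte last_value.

Read 1: bits[0:2] width=2 -> value=3 (bin 11); offset now 2 = byte 0 bit 2; 54 bits remain
Read 2: bits[2:10] width=8 -> value=91 (bin 01011011); offset now 10 = byte 1 bit 2; 46 bits remain
Read 3: bits[10:20] width=10 -> value=111 (bin 0001101111); offset now 20 = byte 2 bit 4; 36 bits remain

Answer: 2 4 111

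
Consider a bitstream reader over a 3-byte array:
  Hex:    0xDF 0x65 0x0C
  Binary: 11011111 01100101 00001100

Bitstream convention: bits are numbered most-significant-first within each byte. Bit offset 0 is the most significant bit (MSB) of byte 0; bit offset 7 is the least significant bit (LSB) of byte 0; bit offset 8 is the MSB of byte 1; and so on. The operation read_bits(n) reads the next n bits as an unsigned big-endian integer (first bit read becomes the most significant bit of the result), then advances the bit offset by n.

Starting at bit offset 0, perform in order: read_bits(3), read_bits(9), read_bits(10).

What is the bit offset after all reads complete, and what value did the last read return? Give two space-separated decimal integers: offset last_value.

Answer: 22 323

Derivation:
Read 1: bits[0:3] width=3 -> value=6 (bin 110); offset now 3 = byte 0 bit 3; 21 bits remain
Read 2: bits[3:12] width=9 -> value=502 (bin 111110110); offset now 12 = byte 1 bit 4; 12 bits remain
Read 3: bits[12:22] width=10 -> value=323 (bin 0101000011); offset now 22 = byte 2 bit 6; 2 bits remain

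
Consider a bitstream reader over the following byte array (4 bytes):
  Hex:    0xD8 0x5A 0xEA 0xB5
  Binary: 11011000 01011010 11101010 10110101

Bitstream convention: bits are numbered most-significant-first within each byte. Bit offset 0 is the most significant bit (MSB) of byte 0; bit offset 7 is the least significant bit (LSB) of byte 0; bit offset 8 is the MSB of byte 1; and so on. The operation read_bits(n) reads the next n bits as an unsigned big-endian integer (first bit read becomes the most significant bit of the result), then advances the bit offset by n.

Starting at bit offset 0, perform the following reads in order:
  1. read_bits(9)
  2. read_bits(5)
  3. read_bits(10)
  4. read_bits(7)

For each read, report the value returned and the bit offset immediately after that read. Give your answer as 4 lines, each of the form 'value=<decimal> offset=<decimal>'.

Answer: value=432 offset=9
value=22 offset=14
value=746 offset=24
value=90 offset=31

Derivation:
Read 1: bits[0:9] width=9 -> value=432 (bin 110110000); offset now 9 = byte 1 bit 1; 23 bits remain
Read 2: bits[9:14] width=5 -> value=22 (bin 10110); offset now 14 = byte 1 bit 6; 18 bits remain
Read 3: bits[14:24] width=10 -> value=746 (bin 1011101010); offset now 24 = byte 3 bit 0; 8 bits remain
Read 4: bits[24:31] width=7 -> value=90 (bin 1011010); offset now 31 = byte 3 bit 7; 1 bits remain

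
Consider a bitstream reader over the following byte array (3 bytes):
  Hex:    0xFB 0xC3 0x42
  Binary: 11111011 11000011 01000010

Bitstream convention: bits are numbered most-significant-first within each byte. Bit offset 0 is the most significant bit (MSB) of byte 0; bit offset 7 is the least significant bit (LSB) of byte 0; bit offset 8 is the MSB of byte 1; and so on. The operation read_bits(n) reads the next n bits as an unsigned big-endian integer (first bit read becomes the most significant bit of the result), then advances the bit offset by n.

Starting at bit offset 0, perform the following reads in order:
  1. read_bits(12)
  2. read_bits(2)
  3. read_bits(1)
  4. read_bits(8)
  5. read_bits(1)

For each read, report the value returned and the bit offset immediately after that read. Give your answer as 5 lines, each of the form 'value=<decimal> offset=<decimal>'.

Read 1: bits[0:12] width=12 -> value=4028 (bin 111110111100); offset now 12 = byte 1 bit 4; 12 bits remain
Read 2: bits[12:14] width=2 -> value=0 (bin 00); offset now 14 = byte 1 bit 6; 10 bits remain
Read 3: bits[14:15] width=1 -> value=1 (bin 1); offset now 15 = byte 1 bit 7; 9 bits remain
Read 4: bits[15:23] width=8 -> value=161 (bin 10100001); offset now 23 = byte 2 bit 7; 1 bits remain
Read 5: bits[23:24] width=1 -> value=0 (bin 0); offset now 24 = byte 3 bit 0; 0 bits remain

Answer: value=4028 offset=12
value=0 offset=14
value=1 offset=15
value=161 offset=23
value=0 offset=24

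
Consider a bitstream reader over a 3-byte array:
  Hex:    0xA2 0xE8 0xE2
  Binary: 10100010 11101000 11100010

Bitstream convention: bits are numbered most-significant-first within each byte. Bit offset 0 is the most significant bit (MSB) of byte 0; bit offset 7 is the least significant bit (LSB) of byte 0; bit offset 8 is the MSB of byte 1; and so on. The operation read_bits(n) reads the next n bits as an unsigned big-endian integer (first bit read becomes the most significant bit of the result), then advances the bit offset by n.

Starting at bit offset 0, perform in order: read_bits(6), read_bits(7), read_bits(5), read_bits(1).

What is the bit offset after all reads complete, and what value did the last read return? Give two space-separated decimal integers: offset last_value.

Read 1: bits[0:6] width=6 -> value=40 (bin 101000); offset now 6 = byte 0 bit 6; 18 bits remain
Read 2: bits[6:13] width=7 -> value=93 (bin 1011101); offset now 13 = byte 1 bit 5; 11 bits remain
Read 3: bits[13:18] width=5 -> value=3 (bin 00011); offset now 18 = byte 2 bit 2; 6 bits remain
Read 4: bits[18:19] width=1 -> value=1 (bin 1); offset now 19 = byte 2 bit 3; 5 bits remain

Answer: 19 1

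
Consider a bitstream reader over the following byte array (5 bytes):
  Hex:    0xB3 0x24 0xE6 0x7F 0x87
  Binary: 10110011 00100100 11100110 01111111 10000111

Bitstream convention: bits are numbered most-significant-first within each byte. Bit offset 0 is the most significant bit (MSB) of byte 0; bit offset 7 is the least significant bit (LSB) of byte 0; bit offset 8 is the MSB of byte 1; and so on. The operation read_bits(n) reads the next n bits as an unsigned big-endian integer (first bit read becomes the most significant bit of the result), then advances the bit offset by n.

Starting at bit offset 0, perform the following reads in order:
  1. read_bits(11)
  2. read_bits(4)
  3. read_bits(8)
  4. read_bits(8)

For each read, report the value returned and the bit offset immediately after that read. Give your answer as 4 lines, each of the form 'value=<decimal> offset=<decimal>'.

Read 1: bits[0:11] width=11 -> value=1433 (bin 10110011001); offset now 11 = byte 1 bit 3; 29 bits remain
Read 2: bits[11:15] width=4 -> value=2 (bin 0010); offset now 15 = byte 1 bit 7; 25 bits remain
Read 3: bits[15:23] width=8 -> value=115 (bin 01110011); offset now 23 = byte 2 bit 7; 17 bits remain
Read 4: bits[23:31] width=8 -> value=63 (bin 00111111); offset now 31 = byte 3 bit 7; 9 bits remain

Answer: value=1433 offset=11
value=2 offset=15
value=115 offset=23
value=63 offset=31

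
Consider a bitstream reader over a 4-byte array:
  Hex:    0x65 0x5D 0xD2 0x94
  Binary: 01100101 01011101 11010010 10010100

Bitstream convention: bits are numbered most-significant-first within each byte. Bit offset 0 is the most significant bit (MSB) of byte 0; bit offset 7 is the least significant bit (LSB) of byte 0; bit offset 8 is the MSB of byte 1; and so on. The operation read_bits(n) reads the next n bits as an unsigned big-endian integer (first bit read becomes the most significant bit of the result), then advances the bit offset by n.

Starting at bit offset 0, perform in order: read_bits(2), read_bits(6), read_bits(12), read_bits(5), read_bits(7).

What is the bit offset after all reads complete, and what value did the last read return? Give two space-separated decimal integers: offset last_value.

Answer: 32 20

Derivation:
Read 1: bits[0:2] width=2 -> value=1 (bin 01); offset now 2 = byte 0 bit 2; 30 bits remain
Read 2: bits[2:8] width=6 -> value=37 (bin 100101); offset now 8 = byte 1 bit 0; 24 bits remain
Read 3: bits[8:20] width=12 -> value=1501 (bin 010111011101); offset now 20 = byte 2 bit 4; 12 bits remain
Read 4: bits[20:25] width=5 -> value=5 (bin 00101); offset now 25 = byte 3 bit 1; 7 bits remain
Read 5: bits[25:32] width=7 -> value=20 (bin 0010100); offset now 32 = byte 4 bit 0; 0 bits remain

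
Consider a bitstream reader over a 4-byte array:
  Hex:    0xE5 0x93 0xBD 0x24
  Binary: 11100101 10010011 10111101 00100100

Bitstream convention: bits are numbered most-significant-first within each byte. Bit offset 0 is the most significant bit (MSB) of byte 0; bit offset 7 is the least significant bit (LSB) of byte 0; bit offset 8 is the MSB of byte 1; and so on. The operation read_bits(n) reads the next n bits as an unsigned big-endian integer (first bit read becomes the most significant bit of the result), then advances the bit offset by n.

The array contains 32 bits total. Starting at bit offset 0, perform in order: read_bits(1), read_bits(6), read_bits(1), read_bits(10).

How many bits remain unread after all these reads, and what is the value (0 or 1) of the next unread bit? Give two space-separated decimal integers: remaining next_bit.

Read 1: bits[0:1] width=1 -> value=1 (bin 1); offset now 1 = byte 0 bit 1; 31 bits remain
Read 2: bits[1:7] width=6 -> value=50 (bin 110010); offset now 7 = byte 0 bit 7; 25 bits remain
Read 3: bits[7:8] width=1 -> value=1 (bin 1); offset now 8 = byte 1 bit 0; 24 bits remain
Read 4: bits[8:18] width=10 -> value=590 (bin 1001001110); offset now 18 = byte 2 bit 2; 14 bits remain

Answer: 14 1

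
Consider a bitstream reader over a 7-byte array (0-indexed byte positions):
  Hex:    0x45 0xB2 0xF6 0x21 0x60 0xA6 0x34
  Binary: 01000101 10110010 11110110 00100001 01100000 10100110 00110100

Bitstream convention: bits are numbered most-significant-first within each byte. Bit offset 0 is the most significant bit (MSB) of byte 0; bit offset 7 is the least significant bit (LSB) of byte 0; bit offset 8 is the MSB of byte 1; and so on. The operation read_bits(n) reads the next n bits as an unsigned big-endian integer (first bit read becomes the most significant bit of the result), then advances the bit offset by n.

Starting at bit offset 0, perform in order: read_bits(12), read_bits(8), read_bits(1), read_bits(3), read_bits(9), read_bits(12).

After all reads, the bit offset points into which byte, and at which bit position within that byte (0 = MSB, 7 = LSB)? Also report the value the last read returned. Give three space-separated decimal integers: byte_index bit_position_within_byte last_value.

Read 1: bits[0:12] width=12 -> value=1115 (bin 010001011011); offset now 12 = byte 1 bit 4; 44 bits remain
Read 2: bits[12:20] width=8 -> value=47 (bin 00101111); offset now 20 = byte 2 bit 4; 36 bits remain
Read 3: bits[20:21] width=1 -> value=0 (bin 0); offset now 21 = byte 2 bit 5; 35 bits remain
Read 4: bits[21:24] width=3 -> value=6 (bin 110); offset now 24 = byte 3 bit 0; 32 bits remain
Read 5: bits[24:33] width=9 -> value=66 (bin 001000010); offset now 33 = byte 4 bit 1; 23 bits remain
Read 6: bits[33:45] width=12 -> value=3092 (bin 110000010100); offset now 45 = byte 5 bit 5; 11 bits remain

Answer: 5 5 3092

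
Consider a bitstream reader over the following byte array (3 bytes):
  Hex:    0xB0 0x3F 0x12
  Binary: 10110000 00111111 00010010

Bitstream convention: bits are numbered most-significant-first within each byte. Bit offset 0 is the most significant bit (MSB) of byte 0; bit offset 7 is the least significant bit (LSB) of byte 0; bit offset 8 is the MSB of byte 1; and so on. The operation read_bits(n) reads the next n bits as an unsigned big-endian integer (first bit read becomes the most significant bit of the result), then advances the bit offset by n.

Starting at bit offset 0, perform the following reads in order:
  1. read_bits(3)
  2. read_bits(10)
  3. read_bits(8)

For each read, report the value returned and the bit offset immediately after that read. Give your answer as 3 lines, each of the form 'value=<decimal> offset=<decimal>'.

Answer: value=5 offset=3
value=519 offset=13
value=226 offset=21

Derivation:
Read 1: bits[0:3] width=3 -> value=5 (bin 101); offset now 3 = byte 0 bit 3; 21 bits remain
Read 2: bits[3:13] width=10 -> value=519 (bin 1000000111); offset now 13 = byte 1 bit 5; 11 bits remain
Read 3: bits[13:21] width=8 -> value=226 (bin 11100010); offset now 21 = byte 2 bit 5; 3 bits remain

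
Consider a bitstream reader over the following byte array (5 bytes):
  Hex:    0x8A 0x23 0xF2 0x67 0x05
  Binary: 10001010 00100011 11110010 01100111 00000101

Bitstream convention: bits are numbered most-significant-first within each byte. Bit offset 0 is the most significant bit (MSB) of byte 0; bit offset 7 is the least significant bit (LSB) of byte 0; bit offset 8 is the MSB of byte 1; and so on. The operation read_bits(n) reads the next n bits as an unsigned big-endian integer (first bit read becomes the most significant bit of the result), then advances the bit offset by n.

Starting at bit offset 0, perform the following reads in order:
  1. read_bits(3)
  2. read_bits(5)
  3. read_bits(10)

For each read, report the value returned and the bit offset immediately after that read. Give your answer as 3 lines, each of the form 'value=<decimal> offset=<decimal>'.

Read 1: bits[0:3] width=3 -> value=4 (bin 100); offset now 3 = byte 0 bit 3; 37 bits remain
Read 2: bits[3:8] width=5 -> value=10 (bin 01010); offset now 8 = byte 1 bit 0; 32 bits remain
Read 3: bits[8:18] width=10 -> value=143 (bin 0010001111); offset now 18 = byte 2 bit 2; 22 bits remain

Answer: value=4 offset=3
value=10 offset=8
value=143 offset=18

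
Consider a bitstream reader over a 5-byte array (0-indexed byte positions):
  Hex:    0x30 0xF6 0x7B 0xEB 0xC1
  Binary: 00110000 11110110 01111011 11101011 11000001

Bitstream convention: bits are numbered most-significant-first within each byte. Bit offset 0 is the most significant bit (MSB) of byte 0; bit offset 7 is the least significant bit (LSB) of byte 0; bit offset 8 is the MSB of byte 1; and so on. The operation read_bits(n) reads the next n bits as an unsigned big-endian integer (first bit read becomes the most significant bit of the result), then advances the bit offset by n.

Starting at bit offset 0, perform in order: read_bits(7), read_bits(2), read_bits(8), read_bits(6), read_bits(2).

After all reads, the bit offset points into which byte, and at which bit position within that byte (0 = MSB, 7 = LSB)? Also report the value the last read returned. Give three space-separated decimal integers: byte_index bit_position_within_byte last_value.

Read 1: bits[0:7] width=7 -> value=24 (bin 0011000); offset now 7 = byte 0 bit 7; 33 bits remain
Read 2: bits[7:9] width=2 -> value=1 (bin 01); offset now 9 = byte 1 bit 1; 31 bits remain
Read 3: bits[9:17] width=8 -> value=236 (bin 11101100); offset now 17 = byte 2 bit 1; 23 bits remain
Read 4: bits[17:23] width=6 -> value=61 (bin 111101); offset now 23 = byte 2 bit 7; 17 bits remain
Read 5: bits[23:25] width=2 -> value=3 (bin 11); offset now 25 = byte 3 bit 1; 15 bits remain

Answer: 3 1 3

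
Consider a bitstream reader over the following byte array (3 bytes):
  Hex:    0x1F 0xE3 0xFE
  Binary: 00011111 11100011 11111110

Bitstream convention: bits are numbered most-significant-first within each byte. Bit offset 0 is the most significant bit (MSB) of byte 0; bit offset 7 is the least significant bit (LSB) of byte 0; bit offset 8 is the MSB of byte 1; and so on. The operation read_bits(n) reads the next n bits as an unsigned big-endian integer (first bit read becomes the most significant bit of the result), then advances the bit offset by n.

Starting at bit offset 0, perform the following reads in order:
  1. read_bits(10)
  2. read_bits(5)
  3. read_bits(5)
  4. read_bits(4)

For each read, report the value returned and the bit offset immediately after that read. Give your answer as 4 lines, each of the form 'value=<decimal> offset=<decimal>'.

Answer: value=127 offset=10
value=17 offset=15
value=31 offset=20
value=14 offset=24

Derivation:
Read 1: bits[0:10] width=10 -> value=127 (bin 0001111111); offset now 10 = byte 1 bit 2; 14 bits remain
Read 2: bits[10:15] width=5 -> value=17 (bin 10001); offset now 15 = byte 1 bit 7; 9 bits remain
Read 3: bits[15:20] width=5 -> value=31 (bin 11111); offset now 20 = byte 2 bit 4; 4 bits remain
Read 4: bits[20:24] width=4 -> value=14 (bin 1110); offset now 24 = byte 3 bit 0; 0 bits remain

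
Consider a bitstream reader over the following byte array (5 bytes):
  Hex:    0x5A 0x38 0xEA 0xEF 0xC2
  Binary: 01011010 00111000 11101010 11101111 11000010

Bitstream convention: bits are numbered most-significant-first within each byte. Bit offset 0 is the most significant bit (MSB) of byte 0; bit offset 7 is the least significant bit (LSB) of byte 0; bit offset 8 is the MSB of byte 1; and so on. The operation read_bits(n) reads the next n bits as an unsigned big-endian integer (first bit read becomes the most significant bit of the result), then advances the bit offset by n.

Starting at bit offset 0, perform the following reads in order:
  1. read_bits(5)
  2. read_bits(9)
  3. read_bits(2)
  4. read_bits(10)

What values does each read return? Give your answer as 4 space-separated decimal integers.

Answer: 11 142 0 939

Derivation:
Read 1: bits[0:5] width=5 -> value=11 (bin 01011); offset now 5 = byte 0 bit 5; 35 bits remain
Read 2: bits[5:14] width=9 -> value=142 (bin 010001110); offset now 14 = byte 1 bit 6; 26 bits remain
Read 3: bits[14:16] width=2 -> value=0 (bin 00); offset now 16 = byte 2 bit 0; 24 bits remain
Read 4: bits[16:26] width=10 -> value=939 (bin 1110101011); offset now 26 = byte 3 bit 2; 14 bits remain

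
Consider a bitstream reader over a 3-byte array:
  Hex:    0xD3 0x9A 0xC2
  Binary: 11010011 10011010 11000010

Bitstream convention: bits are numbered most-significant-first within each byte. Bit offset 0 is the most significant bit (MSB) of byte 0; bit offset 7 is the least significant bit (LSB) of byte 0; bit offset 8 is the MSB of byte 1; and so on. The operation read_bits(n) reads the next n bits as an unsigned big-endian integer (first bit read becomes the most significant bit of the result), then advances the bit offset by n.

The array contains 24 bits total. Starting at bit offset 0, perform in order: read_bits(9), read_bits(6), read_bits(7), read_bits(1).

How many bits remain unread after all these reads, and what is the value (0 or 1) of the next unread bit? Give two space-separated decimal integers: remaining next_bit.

Read 1: bits[0:9] width=9 -> value=423 (bin 110100111); offset now 9 = byte 1 bit 1; 15 bits remain
Read 2: bits[9:15] width=6 -> value=13 (bin 001101); offset now 15 = byte 1 bit 7; 9 bits remain
Read 3: bits[15:22] width=7 -> value=48 (bin 0110000); offset now 22 = byte 2 bit 6; 2 bits remain
Read 4: bits[22:23] width=1 -> value=1 (bin 1); offset now 23 = byte 2 bit 7; 1 bits remain

Answer: 1 0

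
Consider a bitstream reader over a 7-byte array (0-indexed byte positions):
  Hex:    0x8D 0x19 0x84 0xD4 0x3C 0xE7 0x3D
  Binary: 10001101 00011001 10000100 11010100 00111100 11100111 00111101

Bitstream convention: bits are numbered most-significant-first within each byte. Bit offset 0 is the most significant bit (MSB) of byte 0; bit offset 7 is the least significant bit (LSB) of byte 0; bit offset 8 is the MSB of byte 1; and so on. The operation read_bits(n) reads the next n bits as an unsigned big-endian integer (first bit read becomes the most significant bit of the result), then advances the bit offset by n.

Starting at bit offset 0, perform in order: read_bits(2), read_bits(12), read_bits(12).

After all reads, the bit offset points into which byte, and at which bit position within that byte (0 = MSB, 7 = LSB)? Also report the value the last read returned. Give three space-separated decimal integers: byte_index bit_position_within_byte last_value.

Read 1: bits[0:2] width=2 -> value=2 (bin 10); offset now 2 = byte 0 bit 2; 54 bits remain
Read 2: bits[2:14] width=12 -> value=838 (bin 001101000110); offset now 14 = byte 1 bit 6; 42 bits remain
Read 3: bits[14:26] width=12 -> value=1555 (bin 011000010011); offset now 26 = byte 3 bit 2; 30 bits remain

Answer: 3 2 1555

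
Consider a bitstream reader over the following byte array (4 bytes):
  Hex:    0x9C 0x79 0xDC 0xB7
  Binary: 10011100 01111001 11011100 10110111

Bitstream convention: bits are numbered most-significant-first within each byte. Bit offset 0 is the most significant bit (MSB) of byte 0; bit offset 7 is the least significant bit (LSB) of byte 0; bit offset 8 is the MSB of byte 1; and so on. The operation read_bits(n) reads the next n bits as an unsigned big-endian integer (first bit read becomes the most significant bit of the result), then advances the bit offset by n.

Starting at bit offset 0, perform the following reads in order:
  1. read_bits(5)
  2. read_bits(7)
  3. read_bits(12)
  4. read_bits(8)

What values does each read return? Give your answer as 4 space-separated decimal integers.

Answer: 19 71 2524 183

Derivation:
Read 1: bits[0:5] width=5 -> value=19 (bin 10011); offset now 5 = byte 0 bit 5; 27 bits remain
Read 2: bits[5:12] width=7 -> value=71 (bin 1000111); offset now 12 = byte 1 bit 4; 20 bits remain
Read 3: bits[12:24] width=12 -> value=2524 (bin 100111011100); offset now 24 = byte 3 bit 0; 8 bits remain
Read 4: bits[24:32] width=8 -> value=183 (bin 10110111); offset now 32 = byte 4 bit 0; 0 bits remain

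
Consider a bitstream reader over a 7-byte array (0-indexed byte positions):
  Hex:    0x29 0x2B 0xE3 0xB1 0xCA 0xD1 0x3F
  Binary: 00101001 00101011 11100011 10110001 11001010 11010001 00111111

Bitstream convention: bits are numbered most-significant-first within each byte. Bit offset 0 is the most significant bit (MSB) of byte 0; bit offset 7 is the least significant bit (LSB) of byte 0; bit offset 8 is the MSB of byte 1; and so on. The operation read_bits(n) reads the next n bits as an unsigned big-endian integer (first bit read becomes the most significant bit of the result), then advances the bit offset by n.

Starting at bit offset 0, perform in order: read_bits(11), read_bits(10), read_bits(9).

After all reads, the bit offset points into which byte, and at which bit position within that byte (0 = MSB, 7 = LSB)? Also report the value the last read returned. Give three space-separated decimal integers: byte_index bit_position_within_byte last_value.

Read 1: bits[0:11] width=11 -> value=329 (bin 00101001001); offset now 11 = byte 1 bit 3; 45 bits remain
Read 2: bits[11:21] width=10 -> value=380 (bin 0101111100); offset now 21 = byte 2 bit 5; 35 bits remain
Read 3: bits[21:30] width=9 -> value=236 (bin 011101100); offset now 30 = byte 3 bit 6; 26 bits remain

Answer: 3 6 236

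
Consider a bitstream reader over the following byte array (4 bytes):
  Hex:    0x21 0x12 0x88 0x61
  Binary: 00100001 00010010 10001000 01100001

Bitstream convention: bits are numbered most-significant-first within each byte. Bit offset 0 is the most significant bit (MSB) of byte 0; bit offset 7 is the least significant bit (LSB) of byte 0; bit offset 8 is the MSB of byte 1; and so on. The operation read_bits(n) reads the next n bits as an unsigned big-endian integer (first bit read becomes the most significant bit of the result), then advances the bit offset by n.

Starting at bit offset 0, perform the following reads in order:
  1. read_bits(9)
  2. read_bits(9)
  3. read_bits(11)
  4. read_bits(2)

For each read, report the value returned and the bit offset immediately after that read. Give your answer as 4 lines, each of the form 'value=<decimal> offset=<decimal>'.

Read 1: bits[0:9] width=9 -> value=66 (bin 001000010); offset now 9 = byte 1 bit 1; 23 bits remain
Read 2: bits[9:18] width=9 -> value=74 (bin 001001010); offset now 18 = byte 2 bit 2; 14 bits remain
Read 3: bits[18:29] width=11 -> value=268 (bin 00100001100); offset now 29 = byte 3 bit 5; 3 bits remain
Read 4: bits[29:31] width=2 -> value=0 (bin 00); offset now 31 = byte 3 bit 7; 1 bits remain

Answer: value=66 offset=9
value=74 offset=18
value=268 offset=29
value=0 offset=31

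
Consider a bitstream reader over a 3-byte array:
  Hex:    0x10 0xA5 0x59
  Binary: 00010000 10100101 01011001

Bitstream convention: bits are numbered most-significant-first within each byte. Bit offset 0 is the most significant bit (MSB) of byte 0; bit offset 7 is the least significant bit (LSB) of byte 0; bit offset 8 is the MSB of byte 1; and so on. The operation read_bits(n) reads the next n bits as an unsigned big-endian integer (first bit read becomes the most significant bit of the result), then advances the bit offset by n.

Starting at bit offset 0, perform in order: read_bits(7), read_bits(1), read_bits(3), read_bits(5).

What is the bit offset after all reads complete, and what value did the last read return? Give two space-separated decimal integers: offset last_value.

Read 1: bits[0:7] width=7 -> value=8 (bin 0001000); offset now 7 = byte 0 bit 7; 17 bits remain
Read 2: bits[7:8] width=1 -> value=0 (bin 0); offset now 8 = byte 1 bit 0; 16 bits remain
Read 3: bits[8:11] width=3 -> value=5 (bin 101); offset now 11 = byte 1 bit 3; 13 bits remain
Read 4: bits[11:16] width=5 -> value=5 (bin 00101); offset now 16 = byte 2 bit 0; 8 bits remain

Answer: 16 5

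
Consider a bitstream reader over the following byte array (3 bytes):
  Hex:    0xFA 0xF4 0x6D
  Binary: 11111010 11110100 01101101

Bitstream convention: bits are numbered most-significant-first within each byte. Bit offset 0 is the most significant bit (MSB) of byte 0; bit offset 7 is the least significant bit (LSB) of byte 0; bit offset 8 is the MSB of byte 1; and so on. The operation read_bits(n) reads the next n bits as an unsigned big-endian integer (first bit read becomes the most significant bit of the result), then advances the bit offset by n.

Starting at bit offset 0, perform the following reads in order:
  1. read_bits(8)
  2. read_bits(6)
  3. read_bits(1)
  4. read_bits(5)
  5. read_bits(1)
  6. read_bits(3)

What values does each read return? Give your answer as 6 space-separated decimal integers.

Answer: 250 61 0 6 1 5

Derivation:
Read 1: bits[0:8] width=8 -> value=250 (bin 11111010); offset now 8 = byte 1 bit 0; 16 bits remain
Read 2: bits[8:14] width=6 -> value=61 (bin 111101); offset now 14 = byte 1 bit 6; 10 bits remain
Read 3: bits[14:15] width=1 -> value=0 (bin 0); offset now 15 = byte 1 bit 7; 9 bits remain
Read 4: bits[15:20] width=5 -> value=6 (bin 00110); offset now 20 = byte 2 bit 4; 4 bits remain
Read 5: bits[20:21] width=1 -> value=1 (bin 1); offset now 21 = byte 2 bit 5; 3 bits remain
Read 6: bits[21:24] width=3 -> value=5 (bin 101); offset now 24 = byte 3 bit 0; 0 bits remain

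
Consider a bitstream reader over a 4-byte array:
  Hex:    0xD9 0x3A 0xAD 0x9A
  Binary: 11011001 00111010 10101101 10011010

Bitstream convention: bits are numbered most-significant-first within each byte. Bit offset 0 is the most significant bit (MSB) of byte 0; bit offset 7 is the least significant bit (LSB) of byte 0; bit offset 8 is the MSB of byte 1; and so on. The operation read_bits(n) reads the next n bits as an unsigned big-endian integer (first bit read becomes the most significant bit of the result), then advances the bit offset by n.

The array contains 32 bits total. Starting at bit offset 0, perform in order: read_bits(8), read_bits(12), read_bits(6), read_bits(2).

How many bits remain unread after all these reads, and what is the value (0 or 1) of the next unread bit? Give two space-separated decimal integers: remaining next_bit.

Answer: 4 1

Derivation:
Read 1: bits[0:8] width=8 -> value=217 (bin 11011001); offset now 8 = byte 1 bit 0; 24 bits remain
Read 2: bits[8:20] width=12 -> value=938 (bin 001110101010); offset now 20 = byte 2 bit 4; 12 bits remain
Read 3: bits[20:26] width=6 -> value=54 (bin 110110); offset now 26 = byte 3 bit 2; 6 bits remain
Read 4: bits[26:28] width=2 -> value=1 (bin 01); offset now 28 = byte 3 bit 4; 4 bits remain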